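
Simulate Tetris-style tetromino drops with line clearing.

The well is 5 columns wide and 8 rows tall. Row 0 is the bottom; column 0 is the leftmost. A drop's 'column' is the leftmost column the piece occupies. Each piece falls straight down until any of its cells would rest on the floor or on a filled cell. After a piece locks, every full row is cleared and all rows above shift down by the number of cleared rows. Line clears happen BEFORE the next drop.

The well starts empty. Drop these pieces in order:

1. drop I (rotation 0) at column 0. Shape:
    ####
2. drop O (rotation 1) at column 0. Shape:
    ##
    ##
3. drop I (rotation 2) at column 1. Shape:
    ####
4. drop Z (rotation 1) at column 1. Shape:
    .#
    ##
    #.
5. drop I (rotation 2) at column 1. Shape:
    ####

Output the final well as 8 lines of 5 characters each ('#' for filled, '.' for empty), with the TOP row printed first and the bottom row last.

Answer: .####
..#..
.##..
.#...
.####
##...
##...
####.

Derivation:
Drop 1: I rot0 at col 0 lands with bottom-row=0; cleared 0 line(s) (total 0); column heights now [1 1 1 1 0], max=1
Drop 2: O rot1 at col 0 lands with bottom-row=1; cleared 0 line(s) (total 0); column heights now [3 3 1 1 0], max=3
Drop 3: I rot2 at col 1 lands with bottom-row=3; cleared 0 line(s) (total 0); column heights now [3 4 4 4 4], max=4
Drop 4: Z rot1 at col 1 lands with bottom-row=4; cleared 0 line(s) (total 0); column heights now [3 6 7 4 4], max=7
Drop 5: I rot2 at col 1 lands with bottom-row=7; cleared 0 line(s) (total 0); column heights now [3 8 8 8 8], max=8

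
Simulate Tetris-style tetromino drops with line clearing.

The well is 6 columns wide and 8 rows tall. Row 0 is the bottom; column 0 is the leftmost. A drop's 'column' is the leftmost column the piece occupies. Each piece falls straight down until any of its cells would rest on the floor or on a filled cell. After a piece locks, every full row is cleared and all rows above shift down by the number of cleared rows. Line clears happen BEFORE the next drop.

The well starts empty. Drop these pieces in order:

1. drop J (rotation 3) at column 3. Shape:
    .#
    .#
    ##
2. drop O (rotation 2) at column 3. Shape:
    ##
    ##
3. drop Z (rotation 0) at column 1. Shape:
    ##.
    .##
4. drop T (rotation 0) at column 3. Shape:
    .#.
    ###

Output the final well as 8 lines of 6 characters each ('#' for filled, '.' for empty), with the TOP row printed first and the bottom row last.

Drop 1: J rot3 at col 3 lands with bottom-row=0; cleared 0 line(s) (total 0); column heights now [0 0 0 1 3 0], max=3
Drop 2: O rot2 at col 3 lands with bottom-row=3; cleared 0 line(s) (total 0); column heights now [0 0 0 5 5 0], max=5
Drop 3: Z rot0 at col 1 lands with bottom-row=5; cleared 0 line(s) (total 0); column heights now [0 7 7 6 5 0], max=7
Drop 4: T rot0 at col 3 lands with bottom-row=6; cleared 0 line(s) (total 0); column heights now [0 7 7 7 8 7], max=8

Answer: ....#.
.#####
..##..
...##.
...##.
....#.
....#.
...##.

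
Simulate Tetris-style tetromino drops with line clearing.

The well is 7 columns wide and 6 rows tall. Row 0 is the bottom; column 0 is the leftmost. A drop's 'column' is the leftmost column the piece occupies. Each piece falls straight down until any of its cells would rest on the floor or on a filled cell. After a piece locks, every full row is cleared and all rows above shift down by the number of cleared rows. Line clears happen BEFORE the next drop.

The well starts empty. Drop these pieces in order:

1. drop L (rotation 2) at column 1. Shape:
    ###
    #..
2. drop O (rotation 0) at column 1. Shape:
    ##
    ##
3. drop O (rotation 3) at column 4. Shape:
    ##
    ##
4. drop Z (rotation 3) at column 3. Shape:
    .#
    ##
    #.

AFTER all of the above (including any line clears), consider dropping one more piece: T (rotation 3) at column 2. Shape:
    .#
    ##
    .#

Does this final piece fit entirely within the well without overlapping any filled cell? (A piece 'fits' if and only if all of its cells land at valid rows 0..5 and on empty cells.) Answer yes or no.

Drop 1: L rot2 at col 1 lands with bottom-row=0; cleared 0 line(s) (total 0); column heights now [0 2 2 2 0 0 0], max=2
Drop 2: O rot0 at col 1 lands with bottom-row=2; cleared 0 line(s) (total 0); column heights now [0 4 4 2 0 0 0], max=4
Drop 3: O rot3 at col 4 lands with bottom-row=0; cleared 0 line(s) (total 0); column heights now [0 4 4 2 2 2 0], max=4
Drop 4: Z rot3 at col 3 lands with bottom-row=2; cleared 0 line(s) (total 0); column heights now [0 4 4 4 5 2 0], max=5
Test piece T rot3 at col 2 (width 2): heights before test = [0 4 4 4 5 2 0]; fits = False

Answer: no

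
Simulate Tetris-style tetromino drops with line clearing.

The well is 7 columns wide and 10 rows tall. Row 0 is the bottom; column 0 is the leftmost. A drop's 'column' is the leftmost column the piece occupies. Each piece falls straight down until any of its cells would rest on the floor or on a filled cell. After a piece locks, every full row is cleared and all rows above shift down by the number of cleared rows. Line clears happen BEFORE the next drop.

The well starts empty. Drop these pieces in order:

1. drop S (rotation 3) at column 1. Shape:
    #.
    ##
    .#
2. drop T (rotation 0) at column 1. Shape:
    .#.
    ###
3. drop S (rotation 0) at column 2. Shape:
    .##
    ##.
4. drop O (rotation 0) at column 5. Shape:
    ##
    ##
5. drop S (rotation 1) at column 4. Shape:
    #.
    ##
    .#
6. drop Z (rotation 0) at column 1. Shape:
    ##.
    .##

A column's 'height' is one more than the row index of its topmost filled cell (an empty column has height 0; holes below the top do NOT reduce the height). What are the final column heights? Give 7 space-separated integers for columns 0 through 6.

Drop 1: S rot3 at col 1 lands with bottom-row=0; cleared 0 line(s) (total 0); column heights now [0 3 2 0 0 0 0], max=3
Drop 2: T rot0 at col 1 lands with bottom-row=3; cleared 0 line(s) (total 0); column heights now [0 4 5 4 0 0 0], max=5
Drop 3: S rot0 at col 2 lands with bottom-row=5; cleared 0 line(s) (total 0); column heights now [0 4 6 7 7 0 0], max=7
Drop 4: O rot0 at col 5 lands with bottom-row=0; cleared 0 line(s) (total 0); column heights now [0 4 6 7 7 2 2], max=7
Drop 5: S rot1 at col 4 lands with bottom-row=6; cleared 0 line(s) (total 0); column heights now [0 4 6 7 9 8 2], max=9
Drop 6: Z rot0 at col 1 lands with bottom-row=7; cleared 0 line(s) (total 0); column heights now [0 9 9 8 9 8 2], max=9

Answer: 0 9 9 8 9 8 2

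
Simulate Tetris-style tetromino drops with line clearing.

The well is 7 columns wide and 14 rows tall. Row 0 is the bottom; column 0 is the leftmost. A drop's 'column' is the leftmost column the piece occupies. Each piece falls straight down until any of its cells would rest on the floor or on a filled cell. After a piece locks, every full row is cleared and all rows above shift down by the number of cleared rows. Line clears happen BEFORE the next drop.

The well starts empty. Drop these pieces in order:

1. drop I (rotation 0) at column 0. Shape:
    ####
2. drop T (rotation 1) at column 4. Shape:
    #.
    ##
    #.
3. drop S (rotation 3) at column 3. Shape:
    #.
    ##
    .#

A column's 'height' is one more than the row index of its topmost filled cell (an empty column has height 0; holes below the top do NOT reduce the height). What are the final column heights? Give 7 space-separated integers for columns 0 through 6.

Drop 1: I rot0 at col 0 lands with bottom-row=0; cleared 0 line(s) (total 0); column heights now [1 1 1 1 0 0 0], max=1
Drop 2: T rot1 at col 4 lands with bottom-row=0; cleared 0 line(s) (total 0); column heights now [1 1 1 1 3 2 0], max=3
Drop 3: S rot3 at col 3 lands with bottom-row=3; cleared 0 line(s) (total 0); column heights now [1 1 1 6 5 2 0], max=6

Answer: 1 1 1 6 5 2 0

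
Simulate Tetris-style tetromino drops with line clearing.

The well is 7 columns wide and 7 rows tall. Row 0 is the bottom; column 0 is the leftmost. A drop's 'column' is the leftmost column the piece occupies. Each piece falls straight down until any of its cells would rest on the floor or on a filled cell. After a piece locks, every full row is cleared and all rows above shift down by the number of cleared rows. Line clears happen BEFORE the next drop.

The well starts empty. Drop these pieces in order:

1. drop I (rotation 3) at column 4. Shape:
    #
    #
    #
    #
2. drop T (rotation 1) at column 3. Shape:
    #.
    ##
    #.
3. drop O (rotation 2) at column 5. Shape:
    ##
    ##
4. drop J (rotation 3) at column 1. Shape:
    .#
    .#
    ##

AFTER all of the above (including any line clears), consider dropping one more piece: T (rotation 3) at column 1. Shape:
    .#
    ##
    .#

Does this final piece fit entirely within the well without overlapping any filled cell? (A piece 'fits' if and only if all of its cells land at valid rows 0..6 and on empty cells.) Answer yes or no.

Drop 1: I rot3 at col 4 lands with bottom-row=0; cleared 0 line(s) (total 0); column heights now [0 0 0 0 4 0 0], max=4
Drop 2: T rot1 at col 3 lands with bottom-row=3; cleared 0 line(s) (total 0); column heights now [0 0 0 6 5 0 0], max=6
Drop 3: O rot2 at col 5 lands with bottom-row=0; cleared 0 line(s) (total 0); column heights now [0 0 0 6 5 2 2], max=6
Drop 4: J rot3 at col 1 lands with bottom-row=0; cleared 0 line(s) (total 0); column heights now [0 1 3 6 5 2 2], max=6
Test piece T rot3 at col 1 (width 2): heights before test = [0 1 3 6 5 2 2]; fits = True

Answer: yes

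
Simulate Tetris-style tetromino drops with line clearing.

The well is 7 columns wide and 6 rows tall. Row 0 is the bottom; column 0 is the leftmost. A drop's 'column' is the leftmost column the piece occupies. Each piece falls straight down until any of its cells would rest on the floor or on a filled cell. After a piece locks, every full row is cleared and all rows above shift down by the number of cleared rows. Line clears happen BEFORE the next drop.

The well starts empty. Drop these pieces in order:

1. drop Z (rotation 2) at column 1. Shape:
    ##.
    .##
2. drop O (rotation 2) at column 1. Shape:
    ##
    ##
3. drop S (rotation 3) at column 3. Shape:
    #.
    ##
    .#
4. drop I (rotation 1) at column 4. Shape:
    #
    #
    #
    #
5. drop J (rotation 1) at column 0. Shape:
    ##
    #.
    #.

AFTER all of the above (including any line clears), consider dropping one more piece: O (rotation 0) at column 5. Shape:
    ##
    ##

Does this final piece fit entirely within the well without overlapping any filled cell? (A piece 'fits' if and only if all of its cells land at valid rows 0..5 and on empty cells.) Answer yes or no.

Answer: yes

Derivation:
Drop 1: Z rot2 at col 1 lands with bottom-row=0; cleared 0 line(s) (total 0); column heights now [0 2 2 1 0 0 0], max=2
Drop 2: O rot2 at col 1 lands with bottom-row=2; cleared 0 line(s) (total 0); column heights now [0 4 4 1 0 0 0], max=4
Drop 3: S rot3 at col 3 lands with bottom-row=0; cleared 0 line(s) (total 0); column heights now [0 4 4 3 2 0 0], max=4
Drop 4: I rot1 at col 4 lands with bottom-row=2; cleared 0 line(s) (total 0); column heights now [0 4 4 3 6 0 0], max=6
Drop 5: J rot1 at col 0 lands with bottom-row=2; cleared 0 line(s) (total 0); column heights now [5 5 4 3 6 0 0], max=6
Test piece O rot0 at col 5 (width 2): heights before test = [5 5 4 3 6 0 0]; fits = True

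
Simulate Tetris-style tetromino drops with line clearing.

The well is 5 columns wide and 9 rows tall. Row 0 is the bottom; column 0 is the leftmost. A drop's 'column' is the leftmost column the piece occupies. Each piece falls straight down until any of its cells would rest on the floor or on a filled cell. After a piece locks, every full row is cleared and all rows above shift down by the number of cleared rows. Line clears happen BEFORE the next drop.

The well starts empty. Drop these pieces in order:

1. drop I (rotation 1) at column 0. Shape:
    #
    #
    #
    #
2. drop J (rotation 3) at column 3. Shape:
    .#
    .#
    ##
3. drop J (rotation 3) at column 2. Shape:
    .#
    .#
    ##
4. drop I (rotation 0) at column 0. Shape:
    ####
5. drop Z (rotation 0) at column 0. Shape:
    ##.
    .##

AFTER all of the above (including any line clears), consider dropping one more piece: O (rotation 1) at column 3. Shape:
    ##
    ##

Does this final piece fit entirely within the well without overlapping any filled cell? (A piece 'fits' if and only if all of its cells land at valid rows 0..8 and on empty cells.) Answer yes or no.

Drop 1: I rot1 at col 0 lands with bottom-row=0; cleared 0 line(s) (total 0); column heights now [4 0 0 0 0], max=4
Drop 2: J rot3 at col 3 lands with bottom-row=0; cleared 0 line(s) (total 0); column heights now [4 0 0 1 3], max=4
Drop 3: J rot3 at col 2 lands with bottom-row=1; cleared 0 line(s) (total 0); column heights now [4 0 2 4 3], max=4
Drop 4: I rot0 at col 0 lands with bottom-row=4; cleared 0 line(s) (total 0); column heights now [5 5 5 5 3], max=5
Drop 5: Z rot0 at col 0 lands with bottom-row=5; cleared 0 line(s) (total 0); column heights now [7 7 6 5 3], max=7
Test piece O rot1 at col 3 (width 2): heights before test = [7 7 6 5 3]; fits = True

Answer: yes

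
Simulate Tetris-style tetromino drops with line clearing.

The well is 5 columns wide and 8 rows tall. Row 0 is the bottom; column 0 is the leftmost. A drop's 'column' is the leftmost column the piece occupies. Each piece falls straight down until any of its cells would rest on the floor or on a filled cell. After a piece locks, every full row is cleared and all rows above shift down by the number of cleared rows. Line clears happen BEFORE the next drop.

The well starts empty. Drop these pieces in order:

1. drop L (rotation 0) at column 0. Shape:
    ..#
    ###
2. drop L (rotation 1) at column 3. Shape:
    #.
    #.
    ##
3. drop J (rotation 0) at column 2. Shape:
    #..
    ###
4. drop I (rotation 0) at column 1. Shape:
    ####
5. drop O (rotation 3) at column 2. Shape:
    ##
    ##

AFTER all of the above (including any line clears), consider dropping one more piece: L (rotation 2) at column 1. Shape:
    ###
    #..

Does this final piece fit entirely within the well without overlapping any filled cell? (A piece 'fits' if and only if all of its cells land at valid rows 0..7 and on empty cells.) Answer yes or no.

Answer: yes

Derivation:
Drop 1: L rot0 at col 0 lands with bottom-row=0; cleared 0 line(s) (total 0); column heights now [1 1 2 0 0], max=2
Drop 2: L rot1 at col 3 lands with bottom-row=0; cleared 1 line(s) (total 1); column heights now [0 0 1 2 0], max=2
Drop 3: J rot0 at col 2 lands with bottom-row=2; cleared 0 line(s) (total 1); column heights now [0 0 4 3 3], max=4
Drop 4: I rot0 at col 1 lands with bottom-row=4; cleared 0 line(s) (total 1); column heights now [0 5 5 5 5], max=5
Drop 5: O rot3 at col 2 lands with bottom-row=5; cleared 0 line(s) (total 1); column heights now [0 5 7 7 5], max=7
Test piece L rot2 at col 1 (width 3): heights before test = [0 5 7 7 5]; fits = True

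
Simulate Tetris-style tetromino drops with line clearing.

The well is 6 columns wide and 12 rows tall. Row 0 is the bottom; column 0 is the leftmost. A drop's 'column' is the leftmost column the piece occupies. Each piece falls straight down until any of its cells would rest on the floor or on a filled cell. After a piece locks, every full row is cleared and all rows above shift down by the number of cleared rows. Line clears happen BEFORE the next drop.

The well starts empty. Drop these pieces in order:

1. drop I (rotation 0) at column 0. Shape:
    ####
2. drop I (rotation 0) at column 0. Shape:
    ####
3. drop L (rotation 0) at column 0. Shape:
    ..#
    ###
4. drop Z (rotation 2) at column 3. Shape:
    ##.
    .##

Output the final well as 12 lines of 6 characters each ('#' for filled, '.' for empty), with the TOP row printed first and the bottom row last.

Drop 1: I rot0 at col 0 lands with bottom-row=0; cleared 0 line(s) (total 0); column heights now [1 1 1 1 0 0], max=1
Drop 2: I rot0 at col 0 lands with bottom-row=1; cleared 0 line(s) (total 0); column heights now [2 2 2 2 0 0], max=2
Drop 3: L rot0 at col 0 lands with bottom-row=2; cleared 0 line(s) (total 0); column heights now [3 3 4 2 0 0], max=4
Drop 4: Z rot2 at col 3 lands with bottom-row=1; cleared 1 line(s) (total 1); column heights now [2 2 3 2 2 0], max=3

Answer: ......
......
......
......
......
......
......
......
......
..#...
#####.
####..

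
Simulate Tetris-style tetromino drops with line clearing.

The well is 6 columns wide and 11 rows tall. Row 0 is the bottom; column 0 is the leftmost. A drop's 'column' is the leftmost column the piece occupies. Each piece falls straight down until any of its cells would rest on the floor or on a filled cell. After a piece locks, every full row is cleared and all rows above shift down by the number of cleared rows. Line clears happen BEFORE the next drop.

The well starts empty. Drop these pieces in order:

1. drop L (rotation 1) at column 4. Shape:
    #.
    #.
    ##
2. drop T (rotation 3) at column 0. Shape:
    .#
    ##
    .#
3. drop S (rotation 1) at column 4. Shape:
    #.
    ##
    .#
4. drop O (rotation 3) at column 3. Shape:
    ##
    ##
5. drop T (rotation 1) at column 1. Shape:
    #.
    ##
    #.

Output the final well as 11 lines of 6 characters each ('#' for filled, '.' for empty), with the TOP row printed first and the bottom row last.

Drop 1: L rot1 at col 4 lands with bottom-row=0; cleared 0 line(s) (total 0); column heights now [0 0 0 0 3 1], max=3
Drop 2: T rot3 at col 0 lands with bottom-row=0; cleared 0 line(s) (total 0); column heights now [2 3 0 0 3 1], max=3
Drop 3: S rot1 at col 4 lands with bottom-row=2; cleared 0 line(s) (total 0); column heights now [2 3 0 0 5 4], max=5
Drop 4: O rot3 at col 3 lands with bottom-row=5; cleared 0 line(s) (total 0); column heights now [2 3 0 7 7 4], max=7
Drop 5: T rot1 at col 1 lands with bottom-row=3; cleared 0 line(s) (total 0); column heights now [2 6 5 7 7 4], max=7

Answer: ......
......
......
......
...##.
.#.##.
.##.#.
.#..##
.#..##
##..#.
.#..##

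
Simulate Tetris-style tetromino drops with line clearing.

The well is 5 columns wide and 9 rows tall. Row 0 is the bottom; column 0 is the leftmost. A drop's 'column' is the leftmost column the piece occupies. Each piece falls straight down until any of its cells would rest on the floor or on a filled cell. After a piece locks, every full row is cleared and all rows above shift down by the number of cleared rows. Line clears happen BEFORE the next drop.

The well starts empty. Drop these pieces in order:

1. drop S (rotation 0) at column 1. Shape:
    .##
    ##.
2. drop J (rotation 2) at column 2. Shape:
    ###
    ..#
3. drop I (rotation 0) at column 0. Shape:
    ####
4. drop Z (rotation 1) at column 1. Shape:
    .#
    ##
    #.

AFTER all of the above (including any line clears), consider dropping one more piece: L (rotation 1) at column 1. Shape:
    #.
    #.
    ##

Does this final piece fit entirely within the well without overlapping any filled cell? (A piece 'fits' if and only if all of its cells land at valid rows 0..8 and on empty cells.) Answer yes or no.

Answer: no

Derivation:
Drop 1: S rot0 at col 1 lands with bottom-row=0; cleared 0 line(s) (total 0); column heights now [0 1 2 2 0], max=2
Drop 2: J rot2 at col 2 lands with bottom-row=1; cleared 0 line(s) (total 0); column heights now [0 1 3 3 3], max=3
Drop 3: I rot0 at col 0 lands with bottom-row=3; cleared 0 line(s) (total 0); column heights now [4 4 4 4 3], max=4
Drop 4: Z rot1 at col 1 lands with bottom-row=4; cleared 0 line(s) (total 0); column heights now [4 6 7 4 3], max=7
Test piece L rot1 at col 1 (width 2): heights before test = [4 6 7 4 3]; fits = False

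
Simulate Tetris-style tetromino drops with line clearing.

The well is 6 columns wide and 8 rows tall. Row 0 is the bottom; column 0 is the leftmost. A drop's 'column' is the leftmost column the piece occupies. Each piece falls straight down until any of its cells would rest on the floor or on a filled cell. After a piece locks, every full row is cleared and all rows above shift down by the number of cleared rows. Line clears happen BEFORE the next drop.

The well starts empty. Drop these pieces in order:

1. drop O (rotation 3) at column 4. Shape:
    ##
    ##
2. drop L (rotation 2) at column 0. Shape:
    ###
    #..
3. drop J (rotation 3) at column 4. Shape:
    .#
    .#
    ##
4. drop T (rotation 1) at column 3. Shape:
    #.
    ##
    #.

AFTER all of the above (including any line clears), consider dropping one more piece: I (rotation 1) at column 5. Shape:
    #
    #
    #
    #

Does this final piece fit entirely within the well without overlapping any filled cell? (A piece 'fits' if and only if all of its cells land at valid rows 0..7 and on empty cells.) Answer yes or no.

Drop 1: O rot3 at col 4 lands with bottom-row=0; cleared 0 line(s) (total 0); column heights now [0 0 0 0 2 2], max=2
Drop 2: L rot2 at col 0 lands with bottom-row=0; cleared 0 line(s) (total 0); column heights now [2 2 2 0 2 2], max=2
Drop 3: J rot3 at col 4 lands with bottom-row=2; cleared 0 line(s) (total 0); column heights now [2 2 2 0 3 5], max=5
Drop 4: T rot1 at col 3 lands with bottom-row=2; cleared 0 line(s) (total 0); column heights now [2 2 2 5 4 5], max=5
Test piece I rot1 at col 5 (width 1): heights before test = [2 2 2 5 4 5]; fits = False

Answer: no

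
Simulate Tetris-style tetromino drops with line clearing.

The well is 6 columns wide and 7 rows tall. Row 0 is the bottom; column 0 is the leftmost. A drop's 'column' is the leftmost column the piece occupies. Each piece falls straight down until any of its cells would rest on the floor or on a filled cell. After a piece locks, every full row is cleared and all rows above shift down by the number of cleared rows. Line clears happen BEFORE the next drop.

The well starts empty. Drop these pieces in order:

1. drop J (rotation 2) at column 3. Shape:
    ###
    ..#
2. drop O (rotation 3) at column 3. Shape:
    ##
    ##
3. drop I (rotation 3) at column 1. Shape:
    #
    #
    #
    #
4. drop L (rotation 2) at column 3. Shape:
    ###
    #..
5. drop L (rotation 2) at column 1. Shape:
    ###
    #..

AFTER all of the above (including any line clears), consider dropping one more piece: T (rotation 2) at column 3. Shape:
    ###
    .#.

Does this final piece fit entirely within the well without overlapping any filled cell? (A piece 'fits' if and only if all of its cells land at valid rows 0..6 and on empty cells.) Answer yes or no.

Drop 1: J rot2 at col 3 lands with bottom-row=0; cleared 0 line(s) (total 0); column heights now [0 0 0 2 2 2], max=2
Drop 2: O rot3 at col 3 lands with bottom-row=2; cleared 0 line(s) (total 0); column heights now [0 0 0 4 4 2], max=4
Drop 3: I rot3 at col 1 lands with bottom-row=0; cleared 0 line(s) (total 0); column heights now [0 4 0 4 4 2], max=4
Drop 4: L rot2 at col 3 lands with bottom-row=4; cleared 0 line(s) (total 0); column heights now [0 4 0 6 6 6], max=6
Drop 5: L rot2 at col 1 lands with bottom-row=5; cleared 0 line(s) (total 0); column heights now [0 7 7 7 6 6], max=7
Test piece T rot2 at col 3 (width 3): heights before test = [0 7 7 7 6 6]; fits = False

Answer: no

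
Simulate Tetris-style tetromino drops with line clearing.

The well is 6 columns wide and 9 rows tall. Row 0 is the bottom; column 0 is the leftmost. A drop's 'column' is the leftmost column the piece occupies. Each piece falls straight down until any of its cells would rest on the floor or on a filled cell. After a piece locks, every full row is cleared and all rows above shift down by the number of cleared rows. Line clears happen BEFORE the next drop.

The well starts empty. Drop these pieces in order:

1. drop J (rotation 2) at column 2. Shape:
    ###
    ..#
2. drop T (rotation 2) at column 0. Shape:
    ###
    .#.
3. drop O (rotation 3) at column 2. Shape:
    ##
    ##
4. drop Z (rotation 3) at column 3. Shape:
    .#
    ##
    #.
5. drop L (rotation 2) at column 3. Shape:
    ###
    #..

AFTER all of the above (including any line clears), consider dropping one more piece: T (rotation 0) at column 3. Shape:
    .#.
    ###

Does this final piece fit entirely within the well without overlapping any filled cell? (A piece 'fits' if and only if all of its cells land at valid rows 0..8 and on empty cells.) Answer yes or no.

Answer: no

Derivation:
Drop 1: J rot2 at col 2 lands with bottom-row=0; cleared 0 line(s) (total 0); column heights now [0 0 2 2 2 0], max=2
Drop 2: T rot2 at col 0 lands with bottom-row=1; cleared 0 line(s) (total 0); column heights now [3 3 3 2 2 0], max=3
Drop 3: O rot3 at col 2 lands with bottom-row=3; cleared 0 line(s) (total 0); column heights now [3 3 5 5 2 0], max=5
Drop 4: Z rot3 at col 3 lands with bottom-row=5; cleared 0 line(s) (total 0); column heights now [3 3 5 7 8 0], max=8
Drop 5: L rot2 at col 3 lands with bottom-row=7; cleared 0 line(s) (total 0); column heights now [3 3 5 9 9 9], max=9
Test piece T rot0 at col 3 (width 3): heights before test = [3 3 5 9 9 9]; fits = False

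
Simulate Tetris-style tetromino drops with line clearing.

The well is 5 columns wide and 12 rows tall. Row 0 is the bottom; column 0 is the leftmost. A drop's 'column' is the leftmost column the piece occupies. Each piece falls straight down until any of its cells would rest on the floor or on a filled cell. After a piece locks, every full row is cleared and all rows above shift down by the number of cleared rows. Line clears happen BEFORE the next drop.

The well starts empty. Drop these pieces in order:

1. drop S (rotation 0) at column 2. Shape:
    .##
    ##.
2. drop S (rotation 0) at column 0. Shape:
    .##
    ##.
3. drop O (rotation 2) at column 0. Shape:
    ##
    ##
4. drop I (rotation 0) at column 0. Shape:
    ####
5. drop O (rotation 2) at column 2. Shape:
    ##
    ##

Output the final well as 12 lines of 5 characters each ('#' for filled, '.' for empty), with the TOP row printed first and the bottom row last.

Drop 1: S rot0 at col 2 lands with bottom-row=0; cleared 0 line(s) (total 0); column heights now [0 0 1 2 2], max=2
Drop 2: S rot0 at col 0 lands with bottom-row=0; cleared 0 line(s) (total 0); column heights now [1 2 2 2 2], max=2
Drop 3: O rot2 at col 0 lands with bottom-row=2; cleared 0 line(s) (total 0); column heights now [4 4 2 2 2], max=4
Drop 4: I rot0 at col 0 lands with bottom-row=4; cleared 0 line(s) (total 0); column heights now [5 5 5 5 2], max=5
Drop 5: O rot2 at col 2 lands with bottom-row=5; cleared 0 line(s) (total 0); column heights now [5 5 7 7 2], max=7

Answer: .....
.....
.....
.....
.....
..##.
..##.
####.
##...
##...
.####
####.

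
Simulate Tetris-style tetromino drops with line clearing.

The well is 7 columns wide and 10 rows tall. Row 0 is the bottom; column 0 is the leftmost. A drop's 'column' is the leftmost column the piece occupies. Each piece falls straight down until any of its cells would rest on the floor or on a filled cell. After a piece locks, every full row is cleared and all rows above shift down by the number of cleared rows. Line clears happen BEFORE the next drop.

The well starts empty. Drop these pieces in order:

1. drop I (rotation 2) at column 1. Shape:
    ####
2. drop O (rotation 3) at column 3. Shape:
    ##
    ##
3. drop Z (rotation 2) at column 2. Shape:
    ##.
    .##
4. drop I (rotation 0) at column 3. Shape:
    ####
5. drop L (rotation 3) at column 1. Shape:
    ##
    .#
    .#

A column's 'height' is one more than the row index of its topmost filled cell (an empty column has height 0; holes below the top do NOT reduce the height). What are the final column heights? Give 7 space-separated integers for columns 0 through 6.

Answer: 0 8 8 6 6 6 6

Derivation:
Drop 1: I rot2 at col 1 lands with bottom-row=0; cleared 0 line(s) (total 0); column heights now [0 1 1 1 1 0 0], max=1
Drop 2: O rot3 at col 3 lands with bottom-row=1; cleared 0 line(s) (total 0); column heights now [0 1 1 3 3 0 0], max=3
Drop 3: Z rot2 at col 2 lands with bottom-row=3; cleared 0 line(s) (total 0); column heights now [0 1 5 5 4 0 0], max=5
Drop 4: I rot0 at col 3 lands with bottom-row=5; cleared 0 line(s) (total 0); column heights now [0 1 5 6 6 6 6], max=6
Drop 5: L rot3 at col 1 lands with bottom-row=5; cleared 0 line(s) (total 0); column heights now [0 8 8 6 6 6 6], max=8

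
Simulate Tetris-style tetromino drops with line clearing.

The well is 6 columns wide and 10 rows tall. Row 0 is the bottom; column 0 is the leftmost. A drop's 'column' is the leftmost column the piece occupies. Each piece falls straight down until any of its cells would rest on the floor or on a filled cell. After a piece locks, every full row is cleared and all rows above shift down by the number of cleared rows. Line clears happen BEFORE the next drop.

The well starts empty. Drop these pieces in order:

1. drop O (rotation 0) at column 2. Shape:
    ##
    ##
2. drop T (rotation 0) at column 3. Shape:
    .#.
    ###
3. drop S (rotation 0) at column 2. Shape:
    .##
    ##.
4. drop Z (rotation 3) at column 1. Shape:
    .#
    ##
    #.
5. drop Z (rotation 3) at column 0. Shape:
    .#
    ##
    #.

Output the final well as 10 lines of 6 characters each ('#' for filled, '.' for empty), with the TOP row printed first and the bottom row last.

Answer: ......
......
......
.#....
###...
#####.
.####.
...###
..##..
..##..

Derivation:
Drop 1: O rot0 at col 2 lands with bottom-row=0; cleared 0 line(s) (total 0); column heights now [0 0 2 2 0 0], max=2
Drop 2: T rot0 at col 3 lands with bottom-row=2; cleared 0 line(s) (total 0); column heights now [0 0 2 3 4 3], max=4
Drop 3: S rot0 at col 2 lands with bottom-row=3; cleared 0 line(s) (total 0); column heights now [0 0 4 5 5 3], max=5
Drop 4: Z rot3 at col 1 lands with bottom-row=3; cleared 0 line(s) (total 0); column heights now [0 5 6 5 5 3], max=6
Drop 5: Z rot3 at col 0 lands with bottom-row=4; cleared 0 line(s) (total 0); column heights now [6 7 6 5 5 3], max=7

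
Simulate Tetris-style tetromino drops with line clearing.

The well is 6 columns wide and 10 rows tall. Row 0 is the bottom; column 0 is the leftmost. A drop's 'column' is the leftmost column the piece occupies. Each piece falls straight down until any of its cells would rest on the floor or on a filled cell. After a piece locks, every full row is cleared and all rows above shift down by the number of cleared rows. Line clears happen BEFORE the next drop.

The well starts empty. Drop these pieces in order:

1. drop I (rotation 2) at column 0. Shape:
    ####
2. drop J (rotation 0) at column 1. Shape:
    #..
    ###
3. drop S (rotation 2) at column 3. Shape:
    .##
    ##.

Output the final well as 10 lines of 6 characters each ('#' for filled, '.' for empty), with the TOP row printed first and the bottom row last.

Drop 1: I rot2 at col 0 lands with bottom-row=0; cleared 0 line(s) (total 0); column heights now [1 1 1 1 0 0], max=1
Drop 2: J rot0 at col 1 lands with bottom-row=1; cleared 0 line(s) (total 0); column heights now [1 3 2 2 0 0], max=3
Drop 3: S rot2 at col 3 lands with bottom-row=2; cleared 0 line(s) (total 0); column heights now [1 3 2 3 4 4], max=4

Answer: ......
......
......
......
......
......
....##
.#.##.
.###..
####..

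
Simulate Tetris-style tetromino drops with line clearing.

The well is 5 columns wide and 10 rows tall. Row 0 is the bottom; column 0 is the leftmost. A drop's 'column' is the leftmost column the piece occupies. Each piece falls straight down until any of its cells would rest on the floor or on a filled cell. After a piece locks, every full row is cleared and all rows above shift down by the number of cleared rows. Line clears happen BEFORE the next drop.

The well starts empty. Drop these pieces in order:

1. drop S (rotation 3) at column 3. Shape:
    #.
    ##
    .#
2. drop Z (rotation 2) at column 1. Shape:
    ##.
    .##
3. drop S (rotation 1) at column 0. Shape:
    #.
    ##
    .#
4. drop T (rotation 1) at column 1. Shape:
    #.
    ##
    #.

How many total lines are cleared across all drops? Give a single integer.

Answer: 0

Derivation:
Drop 1: S rot3 at col 3 lands with bottom-row=0; cleared 0 line(s) (total 0); column heights now [0 0 0 3 2], max=3
Drop 2: Z rot2 at col 1 lands with bottom-row=3; cleared 0 line(s) (total 0); column heights now [0 5 5 4 2], max=5
Drop 3: S rot1 at col 0 lands with bottom-row=5; cleared 0 line(s) (total 0); column heights now [8 7 5 4 2], max=8
Drop 4: T rot1 at col 1 lands with bottom-row=7; cleared 0 line(s) (total 0); column heights now [8 10 9 4 2], max=10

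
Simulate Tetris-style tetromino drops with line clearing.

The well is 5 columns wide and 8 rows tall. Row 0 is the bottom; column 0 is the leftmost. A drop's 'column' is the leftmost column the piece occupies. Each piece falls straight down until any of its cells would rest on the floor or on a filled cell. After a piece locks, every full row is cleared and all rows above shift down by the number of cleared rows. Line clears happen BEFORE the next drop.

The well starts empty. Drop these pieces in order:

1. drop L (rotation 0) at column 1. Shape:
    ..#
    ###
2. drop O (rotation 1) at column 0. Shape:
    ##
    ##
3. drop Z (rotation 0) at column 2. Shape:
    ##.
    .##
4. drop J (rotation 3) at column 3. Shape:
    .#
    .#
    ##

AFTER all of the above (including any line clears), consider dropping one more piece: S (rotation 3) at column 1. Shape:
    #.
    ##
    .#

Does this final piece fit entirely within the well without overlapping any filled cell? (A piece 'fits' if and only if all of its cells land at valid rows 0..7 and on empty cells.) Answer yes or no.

Answer: yes

Derivation:
Drop 1: L rot0 at col 1 lands with bottom-row=0; cleared 0 line(s) (total 0); column heights now [0 1 1 2 0], max=2
Drop 2: O rot1 at col 0 lands with bottom-row=1; cleared 0 line(s) (total 0); column heights now [3 3 1 2 0], max=3
Drop 3: Z rot0 at col 2 lands with bottom-row=2; cleared 0 line(s) (total 0); column heights now [3 3 4 4 3], max=4
Drop 4: J rot3 at col 3 lands with bottom-row=4; cleared 0 line(s) (total 0); column heights now [3 3 4 5 7], max=7
Test piece S rot3 at col 1 (width 2): heights before test = [3 3 4 5 7]; fits = True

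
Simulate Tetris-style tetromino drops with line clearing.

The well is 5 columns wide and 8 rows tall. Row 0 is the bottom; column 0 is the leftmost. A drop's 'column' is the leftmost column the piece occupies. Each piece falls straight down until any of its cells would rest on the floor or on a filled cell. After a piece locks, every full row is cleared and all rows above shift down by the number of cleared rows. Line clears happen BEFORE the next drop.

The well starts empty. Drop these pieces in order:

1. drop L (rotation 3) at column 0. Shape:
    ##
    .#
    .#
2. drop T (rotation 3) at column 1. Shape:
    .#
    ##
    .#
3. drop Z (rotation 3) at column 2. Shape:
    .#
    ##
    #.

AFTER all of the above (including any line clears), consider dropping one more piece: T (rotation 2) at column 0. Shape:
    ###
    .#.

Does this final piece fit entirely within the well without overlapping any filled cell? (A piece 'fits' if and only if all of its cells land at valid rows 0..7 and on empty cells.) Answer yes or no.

Answer: yes

Derivation:
Drop 1: L rot3 at col 0 lands with bottom-row=0; cleared 0 line(s) (total 0); column heights now [3 3 0 0 0], max=3
Drop 2: T rot3 at col 1 lands with bottom-row=2; cleared 0 line(s) (total 0); column heights now [3 4 5 0 0], max=5
Drop 3: Z rot3 at col 2 lands with bottom-row=5; cleared 0 line(s) (total 0); column heights now [3 4 7 8 0], max=8
Test piece T rot2 at col 0 (width 3): heights before test = [3 4 7 8 0]; fits = True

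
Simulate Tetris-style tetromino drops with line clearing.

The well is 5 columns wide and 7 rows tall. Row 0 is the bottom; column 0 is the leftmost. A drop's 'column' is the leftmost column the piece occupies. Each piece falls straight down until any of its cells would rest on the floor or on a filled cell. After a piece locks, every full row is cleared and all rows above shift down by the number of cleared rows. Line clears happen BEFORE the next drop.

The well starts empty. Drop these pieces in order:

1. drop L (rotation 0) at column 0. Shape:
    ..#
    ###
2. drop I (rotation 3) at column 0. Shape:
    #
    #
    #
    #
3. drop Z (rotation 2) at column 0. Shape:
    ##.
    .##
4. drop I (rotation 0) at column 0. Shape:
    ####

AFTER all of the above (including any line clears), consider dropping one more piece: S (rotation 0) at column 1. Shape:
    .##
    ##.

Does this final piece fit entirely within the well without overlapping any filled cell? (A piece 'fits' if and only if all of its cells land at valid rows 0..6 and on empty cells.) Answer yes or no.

Drop 1: L rot0 at col 0 lands with bottom-row=0; cleared 0 line(s) (total 0); column heights now [1 1 2 0 0], max=2
Drop 2: I rot3 at col 0 lands with bottom-row=1; cleared 0 line(s) (total 0); column heights now [5 1 2 0 0], max=5
Drop 3: Z rot2 at col 0 lands with bottom-row=4; cleared 0 line(s) (total 0); column heights now [6 6 5 0 0], max=6
Drop 4: I rot0 at col 0 lands with bottom-row=6; cleared 0 line(s) (total 0); column heights now [7 7 7 7 0], max=7
Test piece S rot0 at col 1 (width 3): heights before test = [7 7 7 7 0]; fits = False

Answer: no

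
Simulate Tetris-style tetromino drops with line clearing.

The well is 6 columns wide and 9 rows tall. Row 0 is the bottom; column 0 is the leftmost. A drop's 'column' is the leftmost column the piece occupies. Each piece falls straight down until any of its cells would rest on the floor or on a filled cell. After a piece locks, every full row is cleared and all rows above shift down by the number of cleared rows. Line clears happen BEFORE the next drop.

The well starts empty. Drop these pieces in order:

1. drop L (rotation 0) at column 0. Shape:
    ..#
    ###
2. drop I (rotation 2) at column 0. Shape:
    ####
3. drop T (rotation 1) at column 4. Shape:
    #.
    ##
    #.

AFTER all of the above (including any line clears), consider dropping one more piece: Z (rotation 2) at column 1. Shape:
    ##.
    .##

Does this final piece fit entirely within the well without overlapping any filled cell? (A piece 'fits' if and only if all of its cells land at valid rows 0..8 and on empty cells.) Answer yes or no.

Answer: yes

Derivation:
Drop 1: L rot0 at col 0 lands with bottom-row=0; cleared 0 line(s) (total 0); column heights now [1 1 2 0 0 0], max=2
Drop 2: I rot2 at col 0 lands with bottom-row=2; cleared 0 line(s) (total 0); column heights now [3 3 3 3 0 0], max=3
Drop 3: T rot1 at col 4 lands with bottom-row=0; cleared 0 line(s) (total 0); column heights now [3 3 3 3 3 2], max=3
Test piece Z rot2 at col 1 (width 3): heights before test = [3 3 3 3 3 2]; fits = True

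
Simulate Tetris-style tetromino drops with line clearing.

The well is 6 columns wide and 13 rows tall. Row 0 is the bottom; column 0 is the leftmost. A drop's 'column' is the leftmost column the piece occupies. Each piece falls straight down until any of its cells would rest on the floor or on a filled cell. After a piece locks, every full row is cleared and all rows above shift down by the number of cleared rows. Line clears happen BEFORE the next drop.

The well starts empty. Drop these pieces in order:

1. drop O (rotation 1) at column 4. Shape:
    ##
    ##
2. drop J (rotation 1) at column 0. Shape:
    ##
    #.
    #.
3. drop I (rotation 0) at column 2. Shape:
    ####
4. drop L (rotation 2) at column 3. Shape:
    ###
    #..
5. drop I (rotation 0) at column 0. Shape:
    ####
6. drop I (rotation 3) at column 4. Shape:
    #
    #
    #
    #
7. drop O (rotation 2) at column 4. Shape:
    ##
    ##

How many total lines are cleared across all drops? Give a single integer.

Drop 1: O rot1 at col 4 lands with bottom-row=0; cleared 0 line(s) (total 0); column heights now [0 0 0 0 2 2], max=2
Drop 2: J rot1 at col 0 lands with bottom-row=0; cleared 0 line(s) (total 0); column heights now [3 3 0 0 2 2], max=3
Drop 3: I rot0 at col 2 lands with bottom-row=2; cleared 1 line(s) (total 1); column heights now [2 0 0 0 2 2], max=2
Drop 4: L rot2 at col 3 lands with bottom-row=1; cleared 0 line(s) (total 1); column heights now [2 0 0 3 3 3], max=3
Drop 5: I rot0 at col 0 lands with bottom-row=3; cleared 0 line(s) (total 1); column heights now [4 4 4 4 3 3], max=4
Drop 6: I rot3 at col 4 lands with bottom-row=3; cleared 0 line(s) (total 1); column heights now [4 4 4 4 7 3], max=7
Drop 7: O rot2 at col 4 lands with bottom-row=7; cleared 0 line(s) (total 1); column heights now [4 4 4 4 9 9], max=9

Answer: 1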